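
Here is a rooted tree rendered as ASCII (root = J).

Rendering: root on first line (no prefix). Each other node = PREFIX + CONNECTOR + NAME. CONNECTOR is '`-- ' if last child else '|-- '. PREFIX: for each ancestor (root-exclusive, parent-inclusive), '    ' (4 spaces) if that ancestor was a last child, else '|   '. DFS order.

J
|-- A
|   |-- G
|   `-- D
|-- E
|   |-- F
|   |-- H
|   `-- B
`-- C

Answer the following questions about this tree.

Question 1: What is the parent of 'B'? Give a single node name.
Answer: E

Derivation:
Scan adjacency: B appears as child of E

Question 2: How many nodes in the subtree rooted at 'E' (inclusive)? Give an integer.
Subtree rooted at E contains: B, E, F, H
Count = 4

Answer: 4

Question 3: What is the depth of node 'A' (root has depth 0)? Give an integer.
Path from root to A: J -> A
Depth = number of edges = 1

Answer: 1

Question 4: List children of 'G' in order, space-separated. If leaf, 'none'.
Answer: none

Derivation:
Node G's children (from adjacency): (leaf)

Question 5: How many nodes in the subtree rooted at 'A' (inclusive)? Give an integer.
Answer: 3

Derivation:
Subtree rooted at A contains: A, D, G
Count = 3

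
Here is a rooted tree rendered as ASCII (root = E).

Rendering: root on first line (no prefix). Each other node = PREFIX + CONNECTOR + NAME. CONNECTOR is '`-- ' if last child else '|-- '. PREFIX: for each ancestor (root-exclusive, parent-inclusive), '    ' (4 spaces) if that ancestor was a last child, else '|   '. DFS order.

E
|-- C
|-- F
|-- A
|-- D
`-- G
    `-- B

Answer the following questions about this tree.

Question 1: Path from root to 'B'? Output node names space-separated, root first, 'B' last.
Walk down from root: E -> G -> B

Answer: E G B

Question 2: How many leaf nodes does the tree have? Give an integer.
Leaves (nodes with no children): A, B, C, D, F

Answer: 5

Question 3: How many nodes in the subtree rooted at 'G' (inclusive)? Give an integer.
Subtree rooted at G contains: B, G
Count = 2

Answer: 2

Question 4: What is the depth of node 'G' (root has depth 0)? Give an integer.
Answer: 1

Derivation:
Path from root to G: E -> G
Depth = number of edges = 1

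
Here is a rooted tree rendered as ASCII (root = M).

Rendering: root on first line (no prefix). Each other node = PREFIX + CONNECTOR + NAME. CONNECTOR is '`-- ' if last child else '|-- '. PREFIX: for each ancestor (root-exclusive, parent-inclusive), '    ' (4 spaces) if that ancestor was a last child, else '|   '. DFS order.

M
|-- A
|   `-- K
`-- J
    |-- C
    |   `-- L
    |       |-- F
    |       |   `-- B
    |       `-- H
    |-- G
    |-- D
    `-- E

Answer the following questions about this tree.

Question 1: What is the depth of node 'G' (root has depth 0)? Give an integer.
Answer: 2

Derivation:
Path from root to G: M -> J -> G
Depth = number of edges = 2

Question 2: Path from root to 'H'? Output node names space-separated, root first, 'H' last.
Walk down from root: M -> J -> C -> L -> H

Answer: M J C L H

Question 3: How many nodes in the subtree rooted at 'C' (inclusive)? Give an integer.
Answer: 5

Derivation:
Subtree rooted at C contains: B, C, F, H, L
Count = 5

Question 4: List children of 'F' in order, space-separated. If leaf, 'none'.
Answer: B

Derivation:
Node F's children (from adjacency): B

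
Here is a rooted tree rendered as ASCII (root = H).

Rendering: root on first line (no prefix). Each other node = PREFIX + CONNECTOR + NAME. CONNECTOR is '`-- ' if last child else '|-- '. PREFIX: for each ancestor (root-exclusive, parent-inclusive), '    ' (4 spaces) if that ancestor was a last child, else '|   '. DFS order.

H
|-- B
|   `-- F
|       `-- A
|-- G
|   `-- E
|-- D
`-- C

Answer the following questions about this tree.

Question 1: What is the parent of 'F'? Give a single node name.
Answer: B

Derivation:
Scan adjacency: F appears as child of B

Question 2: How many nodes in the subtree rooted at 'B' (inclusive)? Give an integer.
Answer: 3

Derivation:
Subtree rooted at B contains: A, B, F
Count = 3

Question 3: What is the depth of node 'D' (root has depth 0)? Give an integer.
Path from root to D: H -> D
Depth = number of edges = 1

Answer: 1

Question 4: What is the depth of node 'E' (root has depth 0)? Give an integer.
Answer: 2

Derivation:
Path from root to E: H -> G -> E
Depth = number of edges = 2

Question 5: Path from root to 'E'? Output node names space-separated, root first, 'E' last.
Answer: H G E

Derivation:
Walk down from root: H -> G -> E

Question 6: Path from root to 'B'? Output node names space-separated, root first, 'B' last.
Walk down from root: H -> B

Answer: H B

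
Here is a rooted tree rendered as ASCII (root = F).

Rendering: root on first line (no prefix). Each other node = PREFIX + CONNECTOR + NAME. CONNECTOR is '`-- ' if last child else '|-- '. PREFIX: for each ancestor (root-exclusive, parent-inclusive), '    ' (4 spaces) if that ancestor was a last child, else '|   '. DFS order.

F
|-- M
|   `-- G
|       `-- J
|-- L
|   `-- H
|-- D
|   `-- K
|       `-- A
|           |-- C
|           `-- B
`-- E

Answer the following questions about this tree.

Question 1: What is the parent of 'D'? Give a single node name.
Answer: F

Derivation:
Scan adjacency: D appears as child of F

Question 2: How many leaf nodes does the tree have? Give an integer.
Leaves (nodes with no children): B, C, E, H, J

Answer: 5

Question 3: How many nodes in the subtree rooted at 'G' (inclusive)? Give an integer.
Subtree rooted at G contains: G, J
Count = 2

Answer: 2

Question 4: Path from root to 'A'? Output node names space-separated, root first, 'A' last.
Answer: F D K A

Derivation:
Walk down from root: F -> D -> K -> A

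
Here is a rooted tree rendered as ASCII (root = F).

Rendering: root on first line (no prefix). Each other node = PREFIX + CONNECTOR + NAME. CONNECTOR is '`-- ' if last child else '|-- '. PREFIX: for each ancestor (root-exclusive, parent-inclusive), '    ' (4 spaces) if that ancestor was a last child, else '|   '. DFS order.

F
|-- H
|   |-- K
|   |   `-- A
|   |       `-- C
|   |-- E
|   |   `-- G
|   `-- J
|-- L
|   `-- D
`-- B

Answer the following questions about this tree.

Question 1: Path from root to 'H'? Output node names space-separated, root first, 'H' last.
Answer: F H

Derivation:
Walk down from root: F -> H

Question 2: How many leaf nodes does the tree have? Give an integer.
Leaves (nodes with no children): B, C, D, G, J

Answer: 5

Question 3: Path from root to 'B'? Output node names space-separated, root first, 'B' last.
Answer: F B

Derivation:
Walk down from root: F -> B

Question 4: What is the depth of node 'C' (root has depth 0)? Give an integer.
Path from root to C: F -> H -> K -> A -> C
Depth = number of edges = 4

Answer: 4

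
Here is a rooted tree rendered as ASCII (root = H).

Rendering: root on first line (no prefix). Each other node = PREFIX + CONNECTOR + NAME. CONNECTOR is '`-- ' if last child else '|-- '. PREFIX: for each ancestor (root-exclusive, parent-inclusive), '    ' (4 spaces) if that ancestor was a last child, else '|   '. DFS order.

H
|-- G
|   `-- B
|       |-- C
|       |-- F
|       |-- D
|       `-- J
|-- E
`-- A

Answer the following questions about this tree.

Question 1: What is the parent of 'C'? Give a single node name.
Scan adjacency: C appears as child of B

Answer: B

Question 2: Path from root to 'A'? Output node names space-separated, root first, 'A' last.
Walk down from root: H -> A

Answer: H A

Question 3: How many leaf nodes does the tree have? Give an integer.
Answer: 6

Derivation:
Leaves (nodes with no children): A, C, D, E, F, J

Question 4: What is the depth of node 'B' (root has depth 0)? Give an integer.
Path from root to B: H -> G -> B
Depth = number of edges = 2

Answer: 2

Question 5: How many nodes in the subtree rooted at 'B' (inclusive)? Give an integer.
Subtree rooted at B contains: B, C, D, F, J
Count = 5

Answer: 5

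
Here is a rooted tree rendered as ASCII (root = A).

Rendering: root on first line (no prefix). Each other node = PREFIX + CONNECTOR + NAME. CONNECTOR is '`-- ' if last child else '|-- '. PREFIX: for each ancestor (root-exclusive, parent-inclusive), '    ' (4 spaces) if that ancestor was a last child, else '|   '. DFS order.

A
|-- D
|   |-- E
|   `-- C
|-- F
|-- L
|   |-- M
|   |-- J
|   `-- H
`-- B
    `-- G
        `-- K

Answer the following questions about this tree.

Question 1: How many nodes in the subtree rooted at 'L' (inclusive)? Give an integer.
Subtree rooted at L contains: H, J, L, M
Count = 4

Answer: 4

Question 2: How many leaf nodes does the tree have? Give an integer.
Answer: 7

Derivation:
Leaves (nodes with no children): C, E, F, H, J, K, M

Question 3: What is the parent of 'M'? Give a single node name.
Answer: L

Derivation:
Scan adjacency: M appears as child of L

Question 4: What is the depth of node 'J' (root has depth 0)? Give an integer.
Answer: 2

Derivation:
Path from root to J: A -> L -> J
Depth = number of edges = 2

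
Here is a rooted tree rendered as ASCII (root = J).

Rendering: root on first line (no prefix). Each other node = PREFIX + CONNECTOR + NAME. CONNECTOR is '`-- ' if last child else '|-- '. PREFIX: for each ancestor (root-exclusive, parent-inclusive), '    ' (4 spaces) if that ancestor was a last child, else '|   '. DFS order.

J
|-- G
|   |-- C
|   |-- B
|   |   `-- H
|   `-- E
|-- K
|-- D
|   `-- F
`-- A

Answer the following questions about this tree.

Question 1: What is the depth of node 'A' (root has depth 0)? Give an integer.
Path from root to A: J -> A
Depth = number of edges = 1

Answer: 1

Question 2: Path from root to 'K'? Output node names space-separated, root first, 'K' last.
Answer: J K

Derivation:
Walk down from root: J -> K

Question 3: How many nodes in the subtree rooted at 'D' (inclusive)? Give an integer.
Answer: 2

Derivation:
Subtree rooted at D contains: D, F
Count = 2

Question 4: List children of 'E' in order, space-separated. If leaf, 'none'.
Answer: none

Derivation:
Node E's children (from adjacency): (leaf)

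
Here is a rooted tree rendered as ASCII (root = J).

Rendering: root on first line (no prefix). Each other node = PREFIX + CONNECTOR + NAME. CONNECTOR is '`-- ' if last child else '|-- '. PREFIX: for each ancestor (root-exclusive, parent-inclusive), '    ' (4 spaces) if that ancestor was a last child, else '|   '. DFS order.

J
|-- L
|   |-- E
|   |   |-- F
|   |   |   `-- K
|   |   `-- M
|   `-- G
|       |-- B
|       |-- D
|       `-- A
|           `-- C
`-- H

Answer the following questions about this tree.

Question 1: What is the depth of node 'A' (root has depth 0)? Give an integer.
Answer: 3

Derivation:
Path from root to A: J -> L -> G -> A
Depth = number of edges = 3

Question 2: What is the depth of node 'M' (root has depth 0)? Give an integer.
Answer: 3

Derivation:
Path from root to M: J -> L -> E -> M
Depth = number of edges = 3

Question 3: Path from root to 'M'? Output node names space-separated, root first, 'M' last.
Answer: J L E M

Derivation:
Walk down from root: J -> L -> E -> M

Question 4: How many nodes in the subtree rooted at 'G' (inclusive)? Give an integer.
Answer: 5

Derivation:
Subtree rooted at G contains: A, B, C, D, G
Count = 5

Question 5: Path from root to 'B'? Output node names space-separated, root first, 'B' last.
Walk down from root: J -> L -> G -> B

Answer: J L G B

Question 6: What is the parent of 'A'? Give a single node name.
Answer: G

Derivation:
Scan adjacency: A appears as child of G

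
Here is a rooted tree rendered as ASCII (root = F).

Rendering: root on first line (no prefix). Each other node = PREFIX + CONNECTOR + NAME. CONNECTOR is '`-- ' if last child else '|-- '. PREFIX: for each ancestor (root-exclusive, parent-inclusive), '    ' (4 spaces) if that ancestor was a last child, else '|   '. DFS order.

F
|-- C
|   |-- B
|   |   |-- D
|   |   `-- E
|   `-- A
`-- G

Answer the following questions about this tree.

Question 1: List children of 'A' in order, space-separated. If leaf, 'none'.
Answer: none

Derivation:
Node A's children (from adjacency): (leaf)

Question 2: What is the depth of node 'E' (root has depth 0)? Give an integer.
Answer: 3

Derivation:
Path from root to E: F -> C -> B -> E
Depth = number of edges = 3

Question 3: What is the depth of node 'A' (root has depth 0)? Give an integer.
Answer: 2

Derivation:
Path from root to A: F -> C -> A
Depth = number of edges = 2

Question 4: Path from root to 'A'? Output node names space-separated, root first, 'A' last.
Walk down from root: F -> C -> A

Answer: F C A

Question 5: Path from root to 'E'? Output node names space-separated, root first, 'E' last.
Answer: F C B E

Derivation:
Walk down from root: F -> C -> B -> E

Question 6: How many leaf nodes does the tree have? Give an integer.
Leaves (nodes with no children): A, D, E, G

Answer: 4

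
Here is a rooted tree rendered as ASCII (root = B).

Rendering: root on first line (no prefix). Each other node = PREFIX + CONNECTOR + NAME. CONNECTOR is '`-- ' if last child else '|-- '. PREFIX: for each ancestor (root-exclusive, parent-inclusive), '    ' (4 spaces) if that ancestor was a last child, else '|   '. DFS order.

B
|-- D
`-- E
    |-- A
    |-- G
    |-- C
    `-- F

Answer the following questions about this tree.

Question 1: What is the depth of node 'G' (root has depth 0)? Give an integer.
Answer: 2

Derivation:
Path from root to G: B -> E -> G
Depth = number of edges = 2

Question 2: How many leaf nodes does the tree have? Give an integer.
Leaves (nodes with no children): A, C, D, F, G

Answer: 5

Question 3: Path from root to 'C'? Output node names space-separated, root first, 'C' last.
Walk down from root: B -> E -> C

Answer: B E C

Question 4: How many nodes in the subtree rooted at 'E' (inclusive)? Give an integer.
Answer: 5

Derivation:
Subtree rooted at E contains: A, C, E, F, G
Count = 5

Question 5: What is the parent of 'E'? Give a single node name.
Scan adjacency: E appears as child of B

Answer: B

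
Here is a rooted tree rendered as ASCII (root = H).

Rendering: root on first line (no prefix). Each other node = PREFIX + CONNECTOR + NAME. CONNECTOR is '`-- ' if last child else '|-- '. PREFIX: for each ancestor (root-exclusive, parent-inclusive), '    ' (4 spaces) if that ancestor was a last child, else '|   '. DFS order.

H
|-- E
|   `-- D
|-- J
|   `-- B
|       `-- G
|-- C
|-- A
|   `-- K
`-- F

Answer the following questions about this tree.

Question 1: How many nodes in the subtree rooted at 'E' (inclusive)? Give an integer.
Answer: 2

Derivation:
Subtree rooted at E contains: D, E
Count = 2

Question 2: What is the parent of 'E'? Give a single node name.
Answer: H

Derivation:
Scan adjacency: E appears as child of H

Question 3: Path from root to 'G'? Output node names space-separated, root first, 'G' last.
Answer: H J B G

Derivation:
Walk down from root: H -> J -> B -> G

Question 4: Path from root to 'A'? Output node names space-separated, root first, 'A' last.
Walk down from root: H -> A

Answer: H A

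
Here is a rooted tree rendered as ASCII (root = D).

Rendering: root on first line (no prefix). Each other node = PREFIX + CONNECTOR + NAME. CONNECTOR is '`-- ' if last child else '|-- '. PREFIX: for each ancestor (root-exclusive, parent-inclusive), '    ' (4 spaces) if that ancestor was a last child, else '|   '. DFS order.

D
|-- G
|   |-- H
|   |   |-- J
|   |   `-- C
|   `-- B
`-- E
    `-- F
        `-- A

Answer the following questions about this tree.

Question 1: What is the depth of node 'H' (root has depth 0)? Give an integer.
Path from root to H: D -> G -> H
Depth = number of edges = 2

Answer: 2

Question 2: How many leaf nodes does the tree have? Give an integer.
Answer: 4

Derivation:
Leaves (nodes with no children): A, B, C, J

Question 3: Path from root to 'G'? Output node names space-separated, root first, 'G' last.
Answer: D G

Derivation:
Walk down from root: D -> G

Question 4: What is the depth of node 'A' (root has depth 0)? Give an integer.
Answer: 3

Derivation:
Path from root to A: D -> E -> F -> A
Depth = number of edges = 3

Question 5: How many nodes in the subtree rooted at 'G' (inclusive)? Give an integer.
Subtree rooted at G contains: B, C, G, H, J
Count = 5

Answer: 5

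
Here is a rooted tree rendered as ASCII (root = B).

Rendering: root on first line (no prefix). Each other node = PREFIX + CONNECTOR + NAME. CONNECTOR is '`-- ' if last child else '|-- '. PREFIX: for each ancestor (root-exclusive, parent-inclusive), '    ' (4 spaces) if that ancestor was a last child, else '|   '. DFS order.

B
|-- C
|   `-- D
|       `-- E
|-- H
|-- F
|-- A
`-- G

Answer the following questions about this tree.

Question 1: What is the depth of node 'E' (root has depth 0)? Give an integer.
Path from root to E: B -> C -> D -> E
Depth = number of edges = 3

Answer: 3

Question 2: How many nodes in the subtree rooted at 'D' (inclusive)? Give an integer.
Answer: 2

Derivation:
Subtree rooted at D contains: D, E
Count = 2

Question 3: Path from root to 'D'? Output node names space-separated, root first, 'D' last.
Answer: B C D

Derivation:
Walk down from root: B -> C -> D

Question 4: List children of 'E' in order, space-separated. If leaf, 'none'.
Node E's children (from adjacency): (leaf)

Answer: none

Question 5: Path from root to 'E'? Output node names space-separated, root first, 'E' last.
Walk down from root: B -> C -> D -> E

Answer: B C D E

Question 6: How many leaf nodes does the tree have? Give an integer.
Answer: 5

Derivation:
Leaves (nodes with no children): A, E, F, G, H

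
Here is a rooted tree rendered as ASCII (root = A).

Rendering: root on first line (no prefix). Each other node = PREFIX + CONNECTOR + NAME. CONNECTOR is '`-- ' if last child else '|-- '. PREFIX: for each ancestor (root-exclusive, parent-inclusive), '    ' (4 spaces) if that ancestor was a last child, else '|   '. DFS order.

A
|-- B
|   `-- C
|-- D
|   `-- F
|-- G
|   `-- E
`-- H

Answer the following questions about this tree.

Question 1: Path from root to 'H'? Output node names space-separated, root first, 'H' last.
Walk down from root: A -> H

Answer: A H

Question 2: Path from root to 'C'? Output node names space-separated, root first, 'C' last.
Walk down from root: A -> B -> C

Answer: A B C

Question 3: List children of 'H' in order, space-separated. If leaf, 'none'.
Node H's children (from adjacency): (leaf)

Answer: none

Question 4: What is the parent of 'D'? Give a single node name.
Scan adjacency: D appears as child of A

Answer: A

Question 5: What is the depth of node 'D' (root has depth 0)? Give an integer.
Answer: 1

Derivation:
Path from root to D: A -> D
Depth = number of edges = 1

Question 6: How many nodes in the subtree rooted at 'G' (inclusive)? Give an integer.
Answer: 2

Derivation:
Subtree rooted at G contains: E, G
Count = 2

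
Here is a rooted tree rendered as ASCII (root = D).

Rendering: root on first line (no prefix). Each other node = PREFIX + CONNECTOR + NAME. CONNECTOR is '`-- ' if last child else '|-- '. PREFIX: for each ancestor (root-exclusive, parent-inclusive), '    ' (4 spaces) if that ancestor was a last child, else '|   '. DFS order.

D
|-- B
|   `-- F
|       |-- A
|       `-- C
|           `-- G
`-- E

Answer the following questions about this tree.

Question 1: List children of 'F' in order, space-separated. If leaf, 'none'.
Node F's children (from adjacency): A, C

Answer: A C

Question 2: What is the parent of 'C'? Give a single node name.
Scan adjacency: C appears as child of F

Answer: F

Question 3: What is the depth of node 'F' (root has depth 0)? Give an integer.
Answer: 2

Derivation:
Path from root to F: D -> B -> F
Depth = number of edges = 2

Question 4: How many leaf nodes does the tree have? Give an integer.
Leaves (nodes with no children): A, E, G

Answer: 3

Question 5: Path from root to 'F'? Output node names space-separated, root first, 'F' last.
Answer: D B F

Derivation:
Walk down from root: D -> B -> F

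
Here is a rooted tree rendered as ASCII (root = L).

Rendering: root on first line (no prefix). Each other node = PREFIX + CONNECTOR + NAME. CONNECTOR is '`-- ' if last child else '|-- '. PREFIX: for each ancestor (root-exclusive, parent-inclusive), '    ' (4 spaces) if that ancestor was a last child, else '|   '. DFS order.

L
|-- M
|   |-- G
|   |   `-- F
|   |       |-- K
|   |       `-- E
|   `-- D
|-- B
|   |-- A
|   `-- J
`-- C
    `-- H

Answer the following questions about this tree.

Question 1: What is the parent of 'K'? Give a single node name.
Answer: F

Derivation:
Scan adjacency: K appears as child of F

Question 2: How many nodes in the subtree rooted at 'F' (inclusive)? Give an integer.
Subtree rooted at F contains: E, F, K
Count = 3

Answer: 3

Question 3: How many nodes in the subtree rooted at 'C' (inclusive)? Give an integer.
Answer: 2

Derivation:
Subtree rooted at C contains: C, H
Count = 2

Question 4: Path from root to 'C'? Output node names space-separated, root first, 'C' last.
Answer: L C

Derivation:
Walk down from root: L -> C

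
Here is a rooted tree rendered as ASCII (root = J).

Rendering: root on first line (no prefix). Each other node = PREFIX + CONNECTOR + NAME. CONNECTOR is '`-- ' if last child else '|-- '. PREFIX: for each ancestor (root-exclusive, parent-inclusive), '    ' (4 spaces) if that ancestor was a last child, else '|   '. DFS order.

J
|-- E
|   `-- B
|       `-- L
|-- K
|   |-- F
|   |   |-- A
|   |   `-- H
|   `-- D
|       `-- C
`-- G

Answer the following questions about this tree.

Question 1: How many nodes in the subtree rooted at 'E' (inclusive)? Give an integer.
Answer: 3

Derivation:
Subtree rooted at E contains: B, E, L
Count = 3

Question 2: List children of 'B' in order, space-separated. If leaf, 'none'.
Answer: L

Derivation:
Node B's children (from adjacency): L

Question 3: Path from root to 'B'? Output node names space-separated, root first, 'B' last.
Answer: J E B

Derivation:
Walk down from root: J -> E -> B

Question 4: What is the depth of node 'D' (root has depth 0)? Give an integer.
Answer: 2

Derivation:
Path from root to D: J -> K -> D
Depth = number of edges = 2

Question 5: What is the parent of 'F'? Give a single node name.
Scan adjacency: F appears as child of K

Answer: K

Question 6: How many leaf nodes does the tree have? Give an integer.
Answer: 5

Derivation:
Leaves (nodes with no children): A, C, G, H, L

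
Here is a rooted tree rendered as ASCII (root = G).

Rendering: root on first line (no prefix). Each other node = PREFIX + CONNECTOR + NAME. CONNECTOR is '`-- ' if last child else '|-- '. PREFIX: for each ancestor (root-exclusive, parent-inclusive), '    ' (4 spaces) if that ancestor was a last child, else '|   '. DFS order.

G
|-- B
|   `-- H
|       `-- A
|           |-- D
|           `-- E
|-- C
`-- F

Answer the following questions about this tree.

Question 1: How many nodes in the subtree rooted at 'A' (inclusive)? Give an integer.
Answer: 3

Derivation:
Subtree rooted at A contains: A, D, E
Count = 3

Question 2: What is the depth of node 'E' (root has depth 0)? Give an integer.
Answer: 4

Derivation:
Path from root to E: G -> B -> H -> A -> E
Depth = number of edges = 4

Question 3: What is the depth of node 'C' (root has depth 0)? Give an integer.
Path from root to C: G -> C
Depth = number of edges = 1

Answer: 1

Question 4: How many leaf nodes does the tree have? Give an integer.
Answer: 4

Derivation:
Leaves (nodes with no children): C, D, E, F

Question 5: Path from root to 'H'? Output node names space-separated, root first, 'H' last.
Answer: G B H

Derivation:
Walk down from root: G -> B -> H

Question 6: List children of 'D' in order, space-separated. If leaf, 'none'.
Node D's children (from adjacency): (leaf)

Answer: none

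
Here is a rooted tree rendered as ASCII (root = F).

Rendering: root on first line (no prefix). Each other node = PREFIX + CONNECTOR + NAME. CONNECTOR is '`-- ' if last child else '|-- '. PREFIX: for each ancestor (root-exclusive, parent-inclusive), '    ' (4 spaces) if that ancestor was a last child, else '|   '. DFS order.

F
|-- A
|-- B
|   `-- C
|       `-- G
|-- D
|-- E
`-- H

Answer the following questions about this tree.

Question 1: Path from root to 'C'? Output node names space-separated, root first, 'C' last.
Walk down from root: F -> B -> C

Answer: F B C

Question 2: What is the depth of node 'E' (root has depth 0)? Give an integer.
Path from root to E: F -> E
Depth = number of edges = 1

Answer: 1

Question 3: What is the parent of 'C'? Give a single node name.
Answer: B

Derivation:
Scan adjacency: C appears as child of B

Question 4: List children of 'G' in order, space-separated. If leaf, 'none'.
Node G's children (from adjacency): (leaf)

Answer: none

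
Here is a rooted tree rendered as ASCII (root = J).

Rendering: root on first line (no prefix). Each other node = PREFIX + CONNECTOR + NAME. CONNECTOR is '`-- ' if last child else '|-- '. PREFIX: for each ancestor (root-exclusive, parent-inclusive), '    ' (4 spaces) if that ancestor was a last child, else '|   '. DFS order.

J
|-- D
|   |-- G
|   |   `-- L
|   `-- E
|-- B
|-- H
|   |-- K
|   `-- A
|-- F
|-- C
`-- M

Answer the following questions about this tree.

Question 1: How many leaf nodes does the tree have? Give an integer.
Leaves (nodes with no children): A, B, C, E, F, K, L, M

Answer: 8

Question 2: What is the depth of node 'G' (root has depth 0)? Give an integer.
Path from root to G: J -> D -> G
Depth = number of edges = 2

Answer: 2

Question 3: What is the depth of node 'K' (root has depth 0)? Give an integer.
Path from root to K: J -> H -> K
Depth = number of edges = 2

Answer: 2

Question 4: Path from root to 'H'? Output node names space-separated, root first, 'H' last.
Answer: J H

Derivation:
Walk down from root: J -> H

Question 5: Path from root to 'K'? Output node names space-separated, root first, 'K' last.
Walk down from root: J -> H -> K

Answer: J H K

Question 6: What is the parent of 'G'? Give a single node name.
Answer: D

Derivation:
Scan adjacency: G appears as child of D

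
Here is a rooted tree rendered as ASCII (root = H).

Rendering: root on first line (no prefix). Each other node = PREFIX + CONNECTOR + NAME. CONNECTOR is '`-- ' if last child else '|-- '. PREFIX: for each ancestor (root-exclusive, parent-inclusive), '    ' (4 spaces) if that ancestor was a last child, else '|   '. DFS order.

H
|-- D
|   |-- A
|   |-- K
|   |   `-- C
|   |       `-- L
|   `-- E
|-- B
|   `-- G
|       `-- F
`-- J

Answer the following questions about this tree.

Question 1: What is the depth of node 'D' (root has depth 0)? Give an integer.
Answer: 1

Derivation:
Path from root to D: H -> D
Depth = number of edges = 1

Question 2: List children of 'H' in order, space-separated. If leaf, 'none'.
Node H's children (from adjacency): D, B, J

Answer: D B J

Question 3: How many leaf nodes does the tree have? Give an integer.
Leaves (nodes with no children): A, E, F, J, L

Answer: 5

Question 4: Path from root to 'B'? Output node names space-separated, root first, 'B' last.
Walk down from root: H -> B

Answer: H B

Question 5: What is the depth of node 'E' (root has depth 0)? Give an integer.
Path from root to E: H -> D -> E
Depth = number of edges = 2

Answer: 2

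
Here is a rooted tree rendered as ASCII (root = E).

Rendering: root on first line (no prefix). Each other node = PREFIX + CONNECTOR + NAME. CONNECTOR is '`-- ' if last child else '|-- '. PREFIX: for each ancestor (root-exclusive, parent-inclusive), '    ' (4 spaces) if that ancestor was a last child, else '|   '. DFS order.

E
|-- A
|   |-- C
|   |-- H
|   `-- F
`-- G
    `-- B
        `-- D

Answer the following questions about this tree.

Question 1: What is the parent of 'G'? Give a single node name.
Scan adjacency: G appears as child of E

Answer: E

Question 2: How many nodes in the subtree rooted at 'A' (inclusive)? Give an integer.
Subtree rooted at A contains: A, C, F, H
Count = 4

Answer: 4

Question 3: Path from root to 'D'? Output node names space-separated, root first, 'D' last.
Answer: E G B D

Derivation:
Walk down from root: E -> G -> B -> D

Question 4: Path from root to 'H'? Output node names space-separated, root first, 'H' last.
Walk down from root: E -> A -> H

Answer: E A H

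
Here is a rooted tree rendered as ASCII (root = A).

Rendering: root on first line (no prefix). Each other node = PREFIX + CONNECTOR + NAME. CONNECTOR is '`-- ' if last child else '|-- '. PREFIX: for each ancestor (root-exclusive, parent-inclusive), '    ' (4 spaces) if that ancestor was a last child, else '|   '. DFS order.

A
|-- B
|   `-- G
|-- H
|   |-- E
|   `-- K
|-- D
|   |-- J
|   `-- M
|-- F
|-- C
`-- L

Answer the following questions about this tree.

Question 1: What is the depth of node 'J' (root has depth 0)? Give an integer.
Answer: 2

Derivation:
Path from root to J: A -> D -> J
Depth = number of edges = 2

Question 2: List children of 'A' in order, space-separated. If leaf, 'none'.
Answer: B H D F C L

Derivation:
Node A's children (from adjacency): B, H, D, F, C, L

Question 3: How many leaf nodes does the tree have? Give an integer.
Leaves (nodes with no children): C, E, F, G, J, K, L, M

Answer: 8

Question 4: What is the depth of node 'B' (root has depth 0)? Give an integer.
Answer: 1

Derivation:
Path from root to B: A -> B
Depth = number of edges = 1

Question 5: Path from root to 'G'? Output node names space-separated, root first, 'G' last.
Answer: A B G

Derivation:
Walk down from root: A -> B -> G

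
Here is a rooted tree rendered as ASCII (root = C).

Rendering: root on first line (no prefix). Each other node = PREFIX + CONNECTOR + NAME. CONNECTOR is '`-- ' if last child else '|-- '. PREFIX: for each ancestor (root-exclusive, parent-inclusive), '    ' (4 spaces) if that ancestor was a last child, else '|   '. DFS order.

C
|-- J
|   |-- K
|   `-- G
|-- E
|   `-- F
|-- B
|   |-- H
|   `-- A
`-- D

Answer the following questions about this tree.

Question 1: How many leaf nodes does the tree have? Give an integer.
Answer: 6

Derivation:
Leaves (nodes with no children): A, D, F, G, H, K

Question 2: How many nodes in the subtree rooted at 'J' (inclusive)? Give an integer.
Answer: 3

Derivation:
Subtree rooted at J contains: G, J, K
Count = 3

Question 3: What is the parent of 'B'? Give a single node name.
Scan adjacency: B appears as child of C

Answer: C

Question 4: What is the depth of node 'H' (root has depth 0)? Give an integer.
Answer: 2

Derivation:
Path from root to H: C -> B -> H
Depth = number of edges = 2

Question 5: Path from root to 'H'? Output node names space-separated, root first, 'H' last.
Answer: C B H

Derivation:
Walk down from root: C -> B -> H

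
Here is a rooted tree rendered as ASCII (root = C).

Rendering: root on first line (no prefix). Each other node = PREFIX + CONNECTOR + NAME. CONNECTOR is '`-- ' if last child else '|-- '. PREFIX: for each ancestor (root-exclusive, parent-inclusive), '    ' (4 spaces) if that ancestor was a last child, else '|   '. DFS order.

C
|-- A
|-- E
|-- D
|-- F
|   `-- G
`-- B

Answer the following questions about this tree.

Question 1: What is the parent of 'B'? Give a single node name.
Scan adjacency: B appears as child of C

Answer: C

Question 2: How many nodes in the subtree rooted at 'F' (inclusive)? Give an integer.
Answer: 2

Derivation:
Subtree rooted at F contains: F, G
Count = 2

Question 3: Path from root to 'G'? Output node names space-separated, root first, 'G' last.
Answer: C F G

Derivation:
Walk down from root: C -> F -> G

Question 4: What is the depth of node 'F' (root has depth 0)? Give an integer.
Path from root to F: C -> F
Depth = number of edges = 1

Answer: 1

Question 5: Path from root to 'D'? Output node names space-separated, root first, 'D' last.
Answer: C D

Derivation:
Walk down from root: C -> D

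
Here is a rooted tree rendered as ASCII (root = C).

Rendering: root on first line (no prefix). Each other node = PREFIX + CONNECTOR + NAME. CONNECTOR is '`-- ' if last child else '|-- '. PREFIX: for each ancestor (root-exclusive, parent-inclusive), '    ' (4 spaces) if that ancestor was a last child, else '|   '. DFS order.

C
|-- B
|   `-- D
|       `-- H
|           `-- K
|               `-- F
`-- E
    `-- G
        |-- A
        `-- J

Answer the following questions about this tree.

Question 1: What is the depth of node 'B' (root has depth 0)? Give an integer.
Answer: 1

Derivation:
Path from root to B: C -> B
Depth = number of edges = 1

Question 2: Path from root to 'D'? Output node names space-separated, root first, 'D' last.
Answer: C B D

Derivation:
Walk down from root: C -> B -> D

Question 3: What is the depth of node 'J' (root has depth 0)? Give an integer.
Answer: 3

Derivation:
Path from root to J: C -> E -> G -> J
Depth = number of edges = 3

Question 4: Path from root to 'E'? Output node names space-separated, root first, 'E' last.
Walk down from root: C -> E

Answer: C E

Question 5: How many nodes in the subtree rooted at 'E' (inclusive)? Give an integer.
Subtree rooted at E contains: A, E, G, J
Count = 4

Answer: 4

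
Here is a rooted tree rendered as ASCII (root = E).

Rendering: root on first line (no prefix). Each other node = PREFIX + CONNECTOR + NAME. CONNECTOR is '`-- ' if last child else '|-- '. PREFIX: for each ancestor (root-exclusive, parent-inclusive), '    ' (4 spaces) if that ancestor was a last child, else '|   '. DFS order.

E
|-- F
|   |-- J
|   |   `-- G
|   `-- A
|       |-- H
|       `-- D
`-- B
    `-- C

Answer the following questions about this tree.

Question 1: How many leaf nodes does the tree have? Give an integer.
Leaves (nodes with no children): C, D, G, H

Answer: 4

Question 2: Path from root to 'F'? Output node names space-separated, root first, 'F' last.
Walk down from root: E -> F

Answer: E F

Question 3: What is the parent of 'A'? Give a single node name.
Answer: F

Derivation:
Scan adjacency: A appears as child of F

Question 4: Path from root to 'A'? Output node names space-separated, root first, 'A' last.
Answer: E F A

Derivation:
Walk down from root: E -> F -> A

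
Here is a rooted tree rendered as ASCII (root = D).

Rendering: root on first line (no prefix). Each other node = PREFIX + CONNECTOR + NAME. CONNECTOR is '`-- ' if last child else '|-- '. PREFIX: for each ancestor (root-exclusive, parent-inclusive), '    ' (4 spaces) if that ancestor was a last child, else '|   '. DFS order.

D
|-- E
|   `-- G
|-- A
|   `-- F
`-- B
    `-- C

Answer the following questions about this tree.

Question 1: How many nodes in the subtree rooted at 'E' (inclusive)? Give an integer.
Answer: 2

Derivation:
Subtree rooted at E contains: E, G
Count = 2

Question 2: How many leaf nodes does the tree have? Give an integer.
Answer: 3

Derivation:
Leaves (nodes with no children): C, F, G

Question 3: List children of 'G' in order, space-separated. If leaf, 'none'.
Answer: none

Derivation:
Node G's children (from adjacency): (leaf)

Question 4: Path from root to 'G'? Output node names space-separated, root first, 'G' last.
Answer: D E G

Derivation:
Walk down from root: D -> E -> G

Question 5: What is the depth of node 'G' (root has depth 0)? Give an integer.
Path from root to G: D -> E -> G
Depth = number of edges = 2

Answer: 2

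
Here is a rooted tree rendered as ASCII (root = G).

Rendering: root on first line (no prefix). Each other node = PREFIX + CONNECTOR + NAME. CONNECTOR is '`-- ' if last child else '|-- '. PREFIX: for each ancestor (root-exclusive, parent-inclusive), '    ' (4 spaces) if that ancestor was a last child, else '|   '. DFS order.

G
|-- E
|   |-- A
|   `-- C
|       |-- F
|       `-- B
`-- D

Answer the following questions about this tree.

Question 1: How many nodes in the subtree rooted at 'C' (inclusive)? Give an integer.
Subtree rooted at C contains: B, C, F
Count = 3

Answer: 3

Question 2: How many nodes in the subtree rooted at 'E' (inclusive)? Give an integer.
Subtree rooted at E contains: A, B, C, E, F
Count = 5

Answer: 5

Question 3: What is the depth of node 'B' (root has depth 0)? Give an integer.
Path from root to B: G -> E -> C -> B
Depth = number of edges = 3

Answer: 3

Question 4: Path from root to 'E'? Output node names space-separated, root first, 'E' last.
Walk down from root: G -> E

Answer: G E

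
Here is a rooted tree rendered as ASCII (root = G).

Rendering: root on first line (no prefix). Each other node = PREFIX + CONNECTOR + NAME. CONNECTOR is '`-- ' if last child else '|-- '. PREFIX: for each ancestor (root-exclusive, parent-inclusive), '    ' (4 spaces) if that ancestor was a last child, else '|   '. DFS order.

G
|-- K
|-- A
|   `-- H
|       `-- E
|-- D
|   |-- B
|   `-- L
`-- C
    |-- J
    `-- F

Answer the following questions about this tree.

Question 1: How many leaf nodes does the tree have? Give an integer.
Leaves (nodes with no children): B, E, F, J, K, L

Answer: 6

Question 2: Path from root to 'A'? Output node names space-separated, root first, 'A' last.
Walk down from root: G -> A

Answer: G A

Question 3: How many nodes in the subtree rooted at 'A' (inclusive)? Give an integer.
Answer: 3

Derivation:
Subtree rooted at A contains: A, E, H
Count = 3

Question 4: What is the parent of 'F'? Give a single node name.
Scan adjacency: F appears as child of C

Answer: C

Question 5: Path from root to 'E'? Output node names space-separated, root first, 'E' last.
Walk down from root: G -> A -> H -> E

Answer: G A H E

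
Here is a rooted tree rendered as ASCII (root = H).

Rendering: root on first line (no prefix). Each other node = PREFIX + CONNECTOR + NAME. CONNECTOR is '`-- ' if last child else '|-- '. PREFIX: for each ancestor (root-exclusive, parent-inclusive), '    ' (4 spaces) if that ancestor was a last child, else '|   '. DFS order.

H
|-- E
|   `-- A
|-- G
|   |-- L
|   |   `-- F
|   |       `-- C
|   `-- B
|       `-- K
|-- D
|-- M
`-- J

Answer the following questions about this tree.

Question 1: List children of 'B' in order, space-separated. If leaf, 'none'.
Answer: K

Derivation:
Node B's children (from adjacency): K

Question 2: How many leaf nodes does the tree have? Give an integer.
Leaves (nodes with no children): A, C, D, J, K, M

Answer: 6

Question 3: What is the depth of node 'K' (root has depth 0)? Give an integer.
Path from root to K: H -> G -> B -> K
Depth = number of edges = 3

Answer: 3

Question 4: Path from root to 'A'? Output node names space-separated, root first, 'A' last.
Answer: H E A

Derivation:
Walk down from root: H -> E -> A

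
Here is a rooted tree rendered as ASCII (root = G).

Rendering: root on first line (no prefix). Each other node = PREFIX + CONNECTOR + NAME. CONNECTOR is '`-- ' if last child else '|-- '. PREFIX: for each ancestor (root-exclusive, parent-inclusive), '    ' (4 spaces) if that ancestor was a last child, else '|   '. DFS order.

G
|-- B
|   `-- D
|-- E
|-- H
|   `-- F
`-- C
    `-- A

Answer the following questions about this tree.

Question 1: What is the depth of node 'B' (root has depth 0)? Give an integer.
Path from root to B: G -> B
Depth = number of edges = 1

Answer: 1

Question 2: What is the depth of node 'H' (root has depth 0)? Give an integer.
Answer: 1

Derivation:
Path from root to H: G -> H
Depth = number of edges = 1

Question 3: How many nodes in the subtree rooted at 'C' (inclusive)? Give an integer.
Answer: 2

Derivation:
Subtree rooted at C contains: A, C
Count = 2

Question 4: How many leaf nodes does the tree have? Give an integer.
Leaves (nodes with no children): A, D, E, F

Answer: 4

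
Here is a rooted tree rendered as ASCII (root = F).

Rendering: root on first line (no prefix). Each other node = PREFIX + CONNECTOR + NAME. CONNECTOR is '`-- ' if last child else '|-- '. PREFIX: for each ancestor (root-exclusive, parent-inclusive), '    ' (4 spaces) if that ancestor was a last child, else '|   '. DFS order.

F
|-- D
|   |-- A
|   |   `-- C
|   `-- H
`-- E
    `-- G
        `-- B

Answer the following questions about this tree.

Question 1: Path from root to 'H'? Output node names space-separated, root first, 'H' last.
Answer: F D H

Derivation:
Walk down from root: F -> D -> H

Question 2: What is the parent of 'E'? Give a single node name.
Answer: F

Derivation:
Scan adjacency: E appears as child of F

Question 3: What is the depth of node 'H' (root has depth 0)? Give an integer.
Path from root to H: F -> D -> H
Depth = number of edges = 2

Answer: 2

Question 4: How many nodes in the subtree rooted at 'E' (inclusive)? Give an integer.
Subtree rooted at E contains: B, E, G
Count = 3

Answer: 3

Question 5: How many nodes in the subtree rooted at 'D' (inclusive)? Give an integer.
Answer: 4

Derivation:
Subtree rooted at D contains: A, C, D, H
Count = 4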